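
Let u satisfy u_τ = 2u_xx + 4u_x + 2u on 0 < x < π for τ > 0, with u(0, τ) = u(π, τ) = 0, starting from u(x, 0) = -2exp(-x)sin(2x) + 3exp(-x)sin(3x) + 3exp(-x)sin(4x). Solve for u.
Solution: Substitute u = exp(-x)w.
Then u_x = exp(-x)(w_x - w), u_xx = exp(-x)(w_xx - 2w_x + w), u_τ = exp(-x)w_τ; substituting and dividing by exp(-x), the lower-order terms cancel: w_τ = 2w_xx (standard heat equation).
Data for w: w(x,0) = exp(x)u(x,0) = -2sin(2x) + 3sin(3x) + 3sin(4x). The boundary conditions carry over: w(0,τ) = w(π,τ) = 0.
Separating variables: w = Σ c_n exp(-2n²τ) sin(nx). From w(x,0) = -2sin(2x) + 3sin(3x) + 3sin(4x): c_2=-2, c_3=3, c_4=3.
So w(x,τ) = -2exp(-8τ)sin(2x) + 3exp(-18τ)sin(3x) + 3exp(-32τ)sin(4x), and u(x,τ) = exp(-x)w(x,τ).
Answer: u(x, τ) = -2exp(-x)exp(-8τ)sin(2x) + 3exp(-x)exp(-18τ)sin(3x) + 3exp(-x)exp(-32τ)sin(4x)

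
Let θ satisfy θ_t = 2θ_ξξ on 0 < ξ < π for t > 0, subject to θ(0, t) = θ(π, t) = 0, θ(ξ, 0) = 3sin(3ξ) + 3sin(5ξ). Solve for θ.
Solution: Using separation of variables θ = X(ξ)G(t):
Eigenfunctions: sin(nξ), n = 1, 2, 3, ...
General solution: θ(ξ, t) = Σ c_n sin(nξ) exp(-2n² t)
Matching θ(ξ,0) = 3sin(3ξ) + 3sin(5ξ) term by term: c_3=3, c_5=3.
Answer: θ(ξ, t) = 3exp(-18t)sin(3ξ) + 3exp(-50t)sin(5ξ)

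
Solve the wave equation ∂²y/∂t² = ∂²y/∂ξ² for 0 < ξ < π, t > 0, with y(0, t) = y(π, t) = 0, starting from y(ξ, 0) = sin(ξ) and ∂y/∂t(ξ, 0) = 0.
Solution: Separating variables: y = Σ [A_n cos(ω_n t) + B_n sin(ω_n t)] sin(nξ), ω_n = n. From ICs: A_1=1.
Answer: y(ξ, t) = sin(ξ)cos(t)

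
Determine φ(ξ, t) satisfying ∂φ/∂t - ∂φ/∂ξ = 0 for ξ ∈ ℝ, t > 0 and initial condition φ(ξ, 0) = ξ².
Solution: By method of characteristics (waves move left with speed 1):
Along characteristics ξ + t = const, φ is constant, so φ(ξ,t) = f(ξ + t) with f = φ(·, 0).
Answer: φ(ξ, t) = t² + 2tξ + ξ²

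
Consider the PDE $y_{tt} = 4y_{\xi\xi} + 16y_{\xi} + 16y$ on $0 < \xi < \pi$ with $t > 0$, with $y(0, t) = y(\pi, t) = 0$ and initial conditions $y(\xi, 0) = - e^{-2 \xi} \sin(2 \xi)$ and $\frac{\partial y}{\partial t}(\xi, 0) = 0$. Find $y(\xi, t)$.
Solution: Substitute $y = e^{-2\xi}u$, i.e. $u = e^{2\xi}y$.
By the product rule, $y_{\xi} = e^{-2\xi}(u_{\xi} - 2u)$, $y_{\xi\xi} = e^{-2\xi}(u_{\xi\xi} - 4u_{\xi} + 4u)$, $y_{tt} = e^{-2\xi}u_{tt}$.
Substituting into the PDE and dividing by $e^{-2\xi}$: $u_{tt} = 4(u_{\xi\xi} - 4u_{\xi} + 4u) + 16(u_{\xi} - 2u) + 16u$.
The lower-order terms cancel, leaving the standard wave equation $u_{tt} = 4u_{\xi\xi}$.
Initial data for $u$: $u(\xi,0) = e^{2\xi}y(\xi,0) = - \sin(2 \xi)$; $u_t(\xi,0) = e^{2\xi}y_t(\xi,0) = 0$. The boundary conditions carry over: $u(0,t) = u(\pi,t) = 0$.
Solve for $u$:
  Using separation of variables $u = X(\xi)T(t)$:
  Eigenfunctions: $\sin(n\xi)$, $n = 1, 2, 3, \ldots$
  General solution: $u(\xi, t) = \sum [A_n \cos(2n t) + B_n \sin(2n t)] \sin(n\xi)$
  From $u(\xi,0) = - \sin(2 \xi)$: $A_2=-1$. From $u_t(\xi,0) = 0$: all $B_n = 0$.
Hence $u(\xi,t) = - \sin(2 \xi) \cos(4 t)$.
Transform back: $y(\xi,t) = e^{-2\xi}u(\xi,t)$.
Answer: $y(\xi, t) = - e^{-2 \xi} \sin(2 \xi) \cos(4 t)$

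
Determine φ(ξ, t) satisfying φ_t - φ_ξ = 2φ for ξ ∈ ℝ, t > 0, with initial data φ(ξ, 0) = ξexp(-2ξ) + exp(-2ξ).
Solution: Substitute φ = exp(-2ξ)u, i.e. u = exp(2ξ)φ.
By the product rule, φ_ξ = exp(-2ξ)(u_ξ - 2u), φ_t = exp(-2ξ)u_t.
Substituting into the PDE and dividing by exp(-2ξ): u_t - (u_ξ - 2u) = 2u.
The lower-order terms cancel, leaving the standard advection equation u_t - u_ξ = 0.
Initial data for u: u(ξ,0) = exp(2ξ)φ(ξ,0) = ξ + 1.
Solve for u:
  By method of characteristics (waves move left with speed 1):
  Along characteristics ξ + t = const, u is constant, so u(ξ,t) = f(ξ + t) with f = u(·, 0).
Hence u(ξ,t) = t + ξ + 1.
Transform back: φ(ξ,t) = exp(-2ξ)u(ξ,t).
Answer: φ(ξ, t) = texp(-2ξ) + ξexp(-2ξ) + exp(-2ξ)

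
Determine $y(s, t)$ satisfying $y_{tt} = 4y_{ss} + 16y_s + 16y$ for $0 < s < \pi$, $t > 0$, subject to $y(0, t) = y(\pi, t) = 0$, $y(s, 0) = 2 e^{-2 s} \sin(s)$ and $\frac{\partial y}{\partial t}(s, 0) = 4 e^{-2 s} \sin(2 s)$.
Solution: Substitute $y = e^{-2s}u$, i.e. $u = e^{2s}y$.
By the product rule, $y_s = e^{-2s}(u_s - 2u)$, $y_{ss} = e^{-2s}(u_{ss} - 4u_s + 4u)$, $y_{tt} = e^{-2s}u_{tt}$.
Substituting into the PDE and dividing by $e^{-2s}$: $u_{tt} = 4(u_{ss} - 4u_s + 4u) + 16(u_s - 2u) + 16u$.
The lower-order terms cancel, leaving the standard wave equation $u_{tt} = 4u_{ss}$.
Initial data for $u$: $u(s,0) = e^{2s}y(s,0) = 2 \sin(s)$; $u_t(s,0) = e^{2s}y_t(s,0) = 4 \sin(2 s)$. The boundary conditions carry over: $u(0,t) = u(\pi,t) = 0$.
Solve for $u$:
  Using separation of variables $u = X(s)T(t)$:
  Eigenfunctions: $\sin(ns)$, $n = 1, 2, 3, \ldots$
  General solution: $u(s, t) = \sum [A_n \cos(2n t) + B_n \sin(2n t)] \sin(ns)$
  From $u(s,0) = 2 \sin(s)$: $A_1=2$. From $u_t(s,0) = 4 \sin(2 s)$, using $u_t(s,0) = \sum \omega_n B_n \sin(ns)$ with $\omega_n = 2n$: $B_2 = 4/4 = 1$.
Hence $u(s,t) = 2 \sin(s) \cos(2 t) + \sin(2 s) \sin(4 t)$.
Transform back: $y(s,t) = e^{-2s}u(s,t)$.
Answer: $y(s, t) = 2 e^{-2 s} \sin(s) \cos(2 t) + e^{-2 s} \sin(2 s) \sin(4 t)$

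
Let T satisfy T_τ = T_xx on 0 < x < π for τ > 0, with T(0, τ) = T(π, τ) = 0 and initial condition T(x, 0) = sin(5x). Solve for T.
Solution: Separating variables: T = Σ c_n exp(-n²τ) sin(nx). From T(x,0) = sin(5x): c_5=1.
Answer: T(x, τ) = exp(-25τ)sin(5x)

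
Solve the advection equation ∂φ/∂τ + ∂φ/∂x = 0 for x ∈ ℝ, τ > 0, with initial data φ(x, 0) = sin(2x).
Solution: By method of characteristics (waves move right with speed 1):
Along characteristics x - τ = const, φ is constant, so φ(x,τ) = f(x - τ) with f = φ(·, 0).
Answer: φ(x, τ) = sin(2x - 2τ)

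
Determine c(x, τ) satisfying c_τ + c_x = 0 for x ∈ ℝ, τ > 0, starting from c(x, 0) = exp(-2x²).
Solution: By characteristics (dx/dτ = 1), c(x,τ) = f(x - τ) with f = c(·, 0).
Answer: c(x, τ) = exp(-2(x - τ)²)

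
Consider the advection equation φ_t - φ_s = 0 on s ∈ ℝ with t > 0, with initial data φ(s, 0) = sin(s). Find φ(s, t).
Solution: By method of characteristics (waves move left with speed 1):
Along characteristics s + t = const, φ is constant, so φ(s,t) = f(s + t) with f = φ(·, 0).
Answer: φ(s, t) = sin(s + t)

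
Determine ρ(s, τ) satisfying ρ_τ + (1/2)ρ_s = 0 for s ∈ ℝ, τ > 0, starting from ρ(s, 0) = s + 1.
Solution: By method of characteristics (waves move right with speed 1/2):
Along characteristics s - (1/2)τ = const, ρ is constant, so ρ(s,τ) = f(s - (1/2)τ) with f = ρ(·, 0).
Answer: ρ(s, τ) = s - (1/2)τ + 1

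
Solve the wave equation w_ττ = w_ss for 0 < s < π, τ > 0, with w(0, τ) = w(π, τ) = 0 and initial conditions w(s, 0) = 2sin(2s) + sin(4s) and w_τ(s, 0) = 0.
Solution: Using separation of variables w = X(s)T(τ):
Eigenfunctions: sin(ns), n = 1, 2, 3, ...
General solution: w(s, τ) = Σ [A_n cos(n τ) + B_n sin(n τ)] sin(ns)
From w(s,0) = 2sin(2s) + sin(4s): A_2=2, A_4=1. From w_τ(s,0) = 0: all B_n = 0.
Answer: w(s, τ) = 2sin(2s)cos(2τ) + sin(4s)cos(4τ)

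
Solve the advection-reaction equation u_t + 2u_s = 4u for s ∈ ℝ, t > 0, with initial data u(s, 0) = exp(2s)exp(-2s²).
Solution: Substitute u = exp(2s)w.
Then u_s = exp(2s)(w_s + 2w), u_t = exp(2s)w_t; substituting and dividing by exp(2s), the lower-order terms cancel: w_t + 2w_s = 0 (standard advection equation).
Data for w: w(s,0) = exp(-2s)u(s,0) = exp(-2s²).
By characteristics (ds/dt = 2), w(s,t) = f(s - 2t) with f = w(·, 0).
So w(s,t) = exp(-2(s - 2t)²), and u(s,t) = exp(2s)w(s,t).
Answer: u(s, t) = exp(2s)exp(-2(s - 2t)²)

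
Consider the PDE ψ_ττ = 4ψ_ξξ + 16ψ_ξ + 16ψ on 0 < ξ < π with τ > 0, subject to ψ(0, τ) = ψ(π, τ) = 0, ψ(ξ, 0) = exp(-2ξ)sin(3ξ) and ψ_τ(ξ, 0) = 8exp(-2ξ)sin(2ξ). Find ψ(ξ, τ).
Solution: Substitute ψ = exp(-2ξ)u.
Then ψ_ξ = exp(-2ξ)(u_ξ - 2u), ψ_ξξ = exp(-2ξ)(u_ξξ - 4u_ξ + 4u), ψ_ττ = exp(-2ξ)u_ττ; substituting and dividing by exp(-2ξ), the lower-order terms cancel: u_ττ = 4u_ξξ (standard wave equation).
Data for u: u(ξ,0) = exp(2ξ)ψ(ξ,0) = sin(3ξ); u_τ(ξ,0) = exp(2ξ)ψ_τ(ξ,0) = 8sin(2ξ). The boundary conditions carry over: u(0,τ) = u(π,τ) = 0.
Separating variables: u = Σ [A_n cos(ω_n τ) + B_n sin(ω_n τ)] sin(nξ), ω_n = 2n. From ICs (B_n = velocity coefficient / ω_n): A_3=1, B_2=2.
So u(ξ,τ) = 2sin(2ξ)sin(4τ) + sin(3ξ)cos(6τ), and ψ(ξ,τ) = exp(-2ξ)u(ξ,τ).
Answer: ψ(ξ, τ) = 2exp(-2ξ)sin(2ξ)sin(4τ) + exp(-2ξ)sin(3ξ)cos(6τ)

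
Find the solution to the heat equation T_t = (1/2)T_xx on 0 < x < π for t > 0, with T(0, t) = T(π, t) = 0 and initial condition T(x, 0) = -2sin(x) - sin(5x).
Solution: Using separation of variables T = X(x)G(t):
Eigenfunctions: sin(nx), n = 1, 2, 3, ...
General solution: T(x, t) = Σ c_n sin(nx) exp(-n² t/2)
Matching T(x,0) = -2sin(x) - sin(5x) term by term: c_1=-2, c_5=-1.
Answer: T(x, t) = -2exp(-t/2)sin(x) - exp(-25t/2)sin(5x)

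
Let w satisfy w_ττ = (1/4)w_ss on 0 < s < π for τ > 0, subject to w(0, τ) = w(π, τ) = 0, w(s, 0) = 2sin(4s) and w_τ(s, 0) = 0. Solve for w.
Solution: Separating variables: w = Σ [A_n cos(ω_n τ) + B_n sin(ω_n τ)] sin(ns), ω_n = n/2. From ICs: A_4=2.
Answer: w(s, τ) = 2sin(4s)cos(2τ)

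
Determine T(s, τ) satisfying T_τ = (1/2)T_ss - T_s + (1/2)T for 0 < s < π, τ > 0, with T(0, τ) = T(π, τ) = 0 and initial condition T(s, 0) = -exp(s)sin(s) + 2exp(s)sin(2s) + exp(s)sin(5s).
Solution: Substitute T = exp(s)u.
Then T_s = exp(s)(u_s + u), T_ss = exp(s)(u_ss + 2u_s + u), T_τ = exp(s)u_τ; substituting and dividing by exp(s), the lower-order terms cancel: u_τ = (1/2)u_ss (standard heat equation).
Data for u: u(s,0) = exp(-s)T(s,0) = -sin(s) + 2sin(2s) + sin(5s). The boundary conditions carry over: u(0,τ) = u(π,τ) = 0.
Separating variables: u = Σ c_n exp(-n²τ/2) sin(ns). From u(s,0) = -sin(s) + 2sin(2s) + sin(5s): c_1=-1, c_2=2, c_5=1.
So u(s,τ) = 2exp(-2τ)sin(2s) - exp(-τ/2)sin(s) + exp(-25τ/2)sin(5s), and T(s,τ) = exp(s)u(s,τ).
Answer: T(s, τ) = 2exp(s)exp(-2τ)sin(2s) - exp(s)exp(-τ/2)sin(s) + exp(s)exp(-25τ/2)sin(5s)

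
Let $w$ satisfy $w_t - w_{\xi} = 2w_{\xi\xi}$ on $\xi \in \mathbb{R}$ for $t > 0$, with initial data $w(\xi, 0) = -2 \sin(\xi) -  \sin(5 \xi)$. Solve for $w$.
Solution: Moving frame: $\eta = \xi + t$, $\sigma = t$, $w = u(\eta,\sigma)$, so $w_t = u_{\sigma} + u_{\eta}$ and $w_{\xi\xi} = u_{\eta\eta}$.
Hence $w_t - w_{\xi} = u_{\sigma}$ and the PDE becomes the heat equation $u_{\sigma} = 2u_{\eta\eta}$ on $\eta \in \mathbb{R}$.
Initial data: $u(\eta,0) = w(\eta,0) = -2 \sin(\eta) - \sin(5 \eta)$. Each mode $\sin(n\eta)$ decays as $e^{-2n^2\sigma}$ on $\mathbb{R}$, so $u(\eta,\sigma) = \sum c_n e^{-2n^2\sigma} \sin(n\eta)$ with $c_1=-2, c_5=-1$: $u(\eta,\sigma) = -2 e^{-2 \sigma} \sin(\eta) - e^{-50 \sigma} \sin(5 \eta)$.
Substituting back: $w(\xi,t) = u(\xi + t, t)$.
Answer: $w(\xi, t) = -2 e^{-2 t} \sin(\xi + t) -  e^{-50 t} \sin(5 \xi + 5 t)$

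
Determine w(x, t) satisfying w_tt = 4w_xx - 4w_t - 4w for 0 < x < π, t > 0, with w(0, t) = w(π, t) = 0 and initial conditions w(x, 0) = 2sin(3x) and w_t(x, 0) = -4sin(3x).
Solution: Substitute w = exp(-2t)u, i.e. u = exp(2t)w.
By the product rule, w_t = exp(-2t)(u_t - 2u), w_tt = exp(-2t)(u_tt - 4u_t + 4u), w_xx = exp(-2t)u_xx.
Substituting into the PDE and dividing by exp(-2t): u_tt - 4u_t + 4u = 4u_xx - 4(u_t - 2u) - 4u.
The lower-order terms cancel, leaving the standard wave equation u_tt = 4u_xx.
Initial data for u: u(x,0) = w(x,0) = 2sin(3x); u_t(x,0) = w_t(x,0) + 2w(x,0) = 0. The boundary conditions carry over: u(0,t) = u(π,t) = 0.
Solve for u:
  Using separation of variables u = X(x)T(t):
  Eigenfunctions: sin(nx), n = 1, 2, 3, ...
  General solution: u(x, t) = Σ [A_n cos(2n t) + B_n sin(2n t)] sin(nx)
  From u(x,0) = 2sin(3x): A_3=2. From u_t(x,0) = 0: all B_n = 0.
Hence u(x,t) = 2sin(3x)cos(6t).
Transform back: w(x,t) = exp(-2t)u(x,t).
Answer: w(x, t) = 2exp(-2t)sin(3x)cos(6t)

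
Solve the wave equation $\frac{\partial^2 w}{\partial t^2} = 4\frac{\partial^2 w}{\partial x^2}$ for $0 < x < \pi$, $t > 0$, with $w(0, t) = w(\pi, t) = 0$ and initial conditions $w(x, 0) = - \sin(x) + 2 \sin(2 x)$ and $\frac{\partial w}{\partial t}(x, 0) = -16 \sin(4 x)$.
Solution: Separating variables: $w = \sum [A_n \cos(\omega_n t) + B_n \sin(\omega_n t)] \sin(nx)$, $\omega_n = 2n$. From ICs ($B_n$ = velocity coefficient / $\omega_n$): $A_1=-1, A_2=2, B_4=-2$.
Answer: $w(x, t) = -2 \sin(8 t) \sin(4 x) -  \sin(x) \cos(2 t) + 2 \sin(2 x) \cos(4 t)$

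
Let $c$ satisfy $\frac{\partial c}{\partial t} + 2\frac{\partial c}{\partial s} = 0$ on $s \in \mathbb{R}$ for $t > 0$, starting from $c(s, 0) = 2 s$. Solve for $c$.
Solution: By characteristics ($ds/dt = 2$), $c(s,t) = f(s - 2t)$ with $f = c( \cdot , 0)$.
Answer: $c(s, t) = 2 s - 4 t$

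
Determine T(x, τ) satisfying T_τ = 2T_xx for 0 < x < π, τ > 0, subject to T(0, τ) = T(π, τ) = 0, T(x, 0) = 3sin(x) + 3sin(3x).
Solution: Separating variables: T = Σ c_n exp(-2n²τ) sin(nx). From T(x,0) = 3sin(x) + 3sin(3x): c_1=3, c_3=3.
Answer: T(x, τ) = 3exp(-2τ)sin(x) + 3exp(-18τ)sin(3x)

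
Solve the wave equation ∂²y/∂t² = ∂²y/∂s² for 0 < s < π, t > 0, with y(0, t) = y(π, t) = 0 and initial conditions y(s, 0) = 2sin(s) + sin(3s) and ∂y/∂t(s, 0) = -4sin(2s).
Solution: Using separation of variables y = X(s)T(t):
Eigenfunctions: sin(ns), n = 1, 2, 3, ...
General solution: y(s, t) = Σ [A_n cos(n t) + B_n sin(n t)] sin(ns)
From y(s,0) = 2sin(s) + sin(3s): A_1=2, A_3=1. From y_t(s,0) = -4sin(2s), using y_t(s,0) = Σ ω_n B_n sin(ns) with ω_n = n: B_2 = (-4)/2 = -2.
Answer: y(s, t) = 2sin(s)cos(t) - 2sin(2s)sin(2t) + sin(3s)cos(3t)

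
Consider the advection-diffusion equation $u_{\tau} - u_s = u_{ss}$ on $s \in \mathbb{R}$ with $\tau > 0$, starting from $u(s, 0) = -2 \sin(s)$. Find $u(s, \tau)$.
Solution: Change to a moving frame: let $\eta = s + \tau$, $\sigma = \tau$ and write $u(s,\tau) = w(\eta,\sigma)$.
By the chain rule $u_{\tau} = w_{\sigma} + w_{\eta}$, $u_s = w_{\eta}$, $u_{ss} = w_{\eta\eta}$.
Then $u_{\tau} - u_s = w_{\sigma}$: the advection term cancels and the PDE becomes the heat equation $w_{\sigma} = w_{\eta\eta}$ on $\eta \in \mathbb{R}$.
Initial data: $w(\eta,0) = u(\eta,0) = -2 \sin(\eta)$.
On $\eta \in \mathbb{R}$ each mode satisfies $(\sin(n\eta))'' = -n^2 \sin(n\eta)$, so $e^{-n^2\sigma} \sin(n\eta)$ solves the heat equation; by superposition $w(\eta,\sigma) = \sum c_n e^{-n^2\sigma} \sin(n\eta)$.
Reading off the coefficients: $c_1=-2$, so $w(\eta,\sigma) = -2 e^{-\sigma} \sin(\eta)$.
Substituting back $\eta = s + \tau$, $\sigma = \tau$: $u(s,\tau) = w(s + \tau, \tau)$.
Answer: $u(s, \tau) = -2 e^{-\tau} \sin(\tau + s)$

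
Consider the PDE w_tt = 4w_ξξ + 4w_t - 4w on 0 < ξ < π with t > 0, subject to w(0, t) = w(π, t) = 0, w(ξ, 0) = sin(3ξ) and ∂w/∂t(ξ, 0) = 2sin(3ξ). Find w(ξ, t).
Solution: Substitute w = exp(2t)u, i.e. u = exp(-2t)w.
By the product rule, w_t = exp(2t)(u_t + 2u), w_tt = exp(2t)(u_tt + 4u_t + 4u), w_ξξ = exp(2t)u_ξξ.
Substituting into the PDE and dividing by exp(2t): u_tt + 4u_t + 4u = 4u_ξξ + 4(u_t + 2u) - 4u.
The lower-order terms cancel, leaving the standard wave equation u_tt = 4u_ξξ.
Initial data for u: u(ξ,0) = w(ξ,0) = sin(3ξ); u_t(ξ,0) = w_t(ξ,0) - 2w(ξ,0) = 0. The boundary conditions carry over: u(0,t) = u(π,t) = 0.
Solve for u:
  Using separation of variables u = X(ξ)T(t):
  Eigenfunctions: sin(nξ), n = 1, 2, 3, ...
  General solution: u(ξ, t) = Σ [A_n cos(2n t) + B_n sin(2n t)] sin(nξ)
  From u(ξ,0) = sin(3ξ): A_3=1. From u_t(ξ,0) = 0: all B_n = 0.
Hence u(ξ,t) = sin(3ξ)cos(6t).
Transform back: w(ξ,t) = exp(2t)u(ξ,t).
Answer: w(ξ, t) = exp(2t)sin(3ξ)cos(6t)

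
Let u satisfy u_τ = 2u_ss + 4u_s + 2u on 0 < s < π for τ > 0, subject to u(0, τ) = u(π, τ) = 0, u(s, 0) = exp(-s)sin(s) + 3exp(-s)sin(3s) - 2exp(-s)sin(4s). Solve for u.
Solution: Substitute u = exp(-s)w.
Then u_s = exp(-s)(w_s - w), u_ss = exp(-s)(w_ss - 2w_s + w), u_τ = exp(-s)w_τ; substituting and dividing by exp(-s), the lower-order terms cancel: w_τ = 2w_ss (standard heat equation).
Data for w: w(s,0) = exp(s)u(s,0) = sin(s) + 3sin(3s) - 2sin(4s). The boundary conditions carry over: w(0,τ) = w(π,τ) = 0.
Separating variables: w = Σ c_n exp(-2n²τ) sin(ns). From w(s,0) = sin(s) + 3sin(3s) - 2sin(4s): c_1=1, c_3=3, c_4=-2.
So w(s,τ) = exp(-2τ)sin(s) + 3exp(-18τ)sin(3s) - 2exp(-32τ)sin(4s), and u(s,τ) = exp(-s)w(s,τ).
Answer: u(s, τ) = exp(-s)exp(-2τ)sin(s) + 3exp(-s)exp(-18τ)sin(3s) - 2exp(-s)exp(-32τ)sin(4s)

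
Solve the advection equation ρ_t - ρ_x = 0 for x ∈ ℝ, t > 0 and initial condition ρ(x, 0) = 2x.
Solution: By characteristics (dx/dt = -1), ρ(x,t) = f(x + t) with f = ρ(·, 0).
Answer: ρ(x, t) = 2t + 2x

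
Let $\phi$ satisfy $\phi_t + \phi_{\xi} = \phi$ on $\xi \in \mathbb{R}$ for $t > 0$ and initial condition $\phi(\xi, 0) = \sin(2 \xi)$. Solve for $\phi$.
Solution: Substitute $\phi = e^{t}u$, i.e. $u = e^{-t}\phi$.
By the product rule, $\phi_t = e^{t}(u_t + u)$, $\phi_{\xi} = e^{t}u_{\xi}$.
Substituting into the PDE and dividing by $e^{t}$: $u_t + u + u_{\xi} = u$.
The lower-order terms cancel, leaving the standard advection equation $u_t + u_{\xi} = 0$.
Initial data for $u$: $u(\xi,0) = \phi(\xi,0) = \sin(2 \xi)$.
Solve for $u$:
  By method of characteristics (waves move right with speed 1):
  Along characteristics $\xi - t =$ const, $u$ is constant, so $u(\xi,t) = f(\xi - t)$ with $f = u( \cdot , 0)$.
Hence $u(\xi,t) = - \sin(2 t - 2 \xi)$.
Transform back: $\phi(\xi,t) = e^{t}u(\xi,t)$.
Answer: $\phi(\xi, t) = e^{t} \sin(2 \xi - 2 t)$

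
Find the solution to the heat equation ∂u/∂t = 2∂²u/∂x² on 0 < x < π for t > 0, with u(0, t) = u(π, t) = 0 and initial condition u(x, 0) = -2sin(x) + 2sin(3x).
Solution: Using separation of variables u = X(x)T(t):
Eigenfunctions: sin(nx), n = 1, 2, 3, ...
General solution: u(x, t) = Σ c_n sin(nx) exp(-2n² t)
Matching u(x,0) = -2sin(x) + 2sin(3x) term by term: c_1=-2, c_3=2.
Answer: u(x, t) = -2exp(-2t)sin(x) + 2exp(-18t)sin(3x)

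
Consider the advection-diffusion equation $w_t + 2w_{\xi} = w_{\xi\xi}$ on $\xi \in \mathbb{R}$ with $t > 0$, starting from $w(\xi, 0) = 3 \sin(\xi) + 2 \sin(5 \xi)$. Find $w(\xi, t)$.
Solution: Moving frame: $\eta = \xi - 2t$, $\sigma = t$, $w = u(\eta,\sigma)$, so $w_t = u_{\sigma} - 2u_{\eta}$ and $w_{\xi\xi} = u_{\eta\eta}$.
Hence $w_t + 2w_{\xi} = u_{\sigma}$ and the PDE becomes the heat equation $u_{\sigma} = u_{\eta\eta}$ on $\eta \in \mathbb{R}$.
Initial data: $u(\eta,0) = w(\eta,0) = 3 \sin(\eta) + 2 \sin(5 \eta)$. Each mode $\sin(n\eta)$ decays as $e^{-n^2\sigma}$ on $\mathbb{R}$, so $u(\eta,\sigma) = \sum c_n e^{-n^2\sigma} \sin(n\eta)$ with $c_1=3, c_5=2$: $u(\eta,\sigma) = 3 e^{-\sigma} \sin(\eta) + 2 e^{-25 \sigma} \sin(5 \eta)$.
Substituting back: $w(\xi,t) = u(\xi - 2t, t)$.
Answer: $w(\xi, t) = 3 e^{-t} \sin(\xi - 2 t) + 2 e^{-25 t} \sin(5 \xi - 10 t)$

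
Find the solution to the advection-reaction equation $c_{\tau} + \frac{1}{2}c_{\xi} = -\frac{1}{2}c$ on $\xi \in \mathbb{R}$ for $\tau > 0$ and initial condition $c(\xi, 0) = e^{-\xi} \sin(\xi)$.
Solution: Substitute $c = e^{-\xi}u$, i.e. $u = e^{\xi}c$.
By the product rule, $c_{\xi} = e^{-\xi}(u_{\xi} - u)$, $c_{\tau} = e^{-\xi}u_{\tau}$.
Substituting into the PDE and dividing by $e^{-\xi}$: $u_{\tau} + \frac{1}{2}(u_{\xi} - u) = -\frac{1}{2}u$.
The lower-order terms cancel, leaving the standard advection equation $u_{\tau} + \frac{1}{2}u_{\xi} = 0$.
Initial data for $u$: $u(\xi,0) = e^{\xi}c(\xi,0) = \sin(\xi)$.
Solve for $u$:
  By method of characteristics (waves move right with speed 1/2):
  Along characteristics $\xi - \frac{1}{2}\tau =$ const, $u$ is constant, so $u(\xi,\tau) = f(\xi - \frac{1}{2}\tau)$ with $f = u( \cdot , 0)$.
Hence $u(\xi,\tau) = \sin(\xi - \tau/2)$.
Transform back: $c(\xi,\tau) = e^{-\xi}u(\xi,\tau)$.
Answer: $c(\xi, \tau) = - e^{-\xi} \sin(\tau/2 - \xi)$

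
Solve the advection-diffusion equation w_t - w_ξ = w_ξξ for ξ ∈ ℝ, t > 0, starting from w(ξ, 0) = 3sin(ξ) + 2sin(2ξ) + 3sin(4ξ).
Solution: Moving frame: η = ξ + t, σ = t, w = u(η,σ), so w_t = u_σ + u_η and w_ξξ = u_ηη.
Hence w_t - w_ξ = u_σ and the PDE becomes the heat equation u_σ = u_ηη on η ∈ ℝ.
Initial data: u(η,0) = w(η,0) = 3sin(η) + 2sin(2η) + 3sin(4η). Each mode sin(nη) decays as exp(-n²σ) on ℝ, so u(η,σ) = Σ c_n exp(-n²σ) sin(nη) with c_1=3, c_2=2, c_4=3: u(η,σ) = 3exp(-σ)sin(η) + 2exp(-4σ)sin(2η) + 3exp(-16σ)sin(4η).
Substituting back: w(ξ,t) = u(ξ + t, t).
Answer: w(ξ, t) = 3exp(-t)sin(t + ξ) + 2exp(-4t)sin(2t + 2ξ) + 3exp(-16t)sin(4t + 4ξ)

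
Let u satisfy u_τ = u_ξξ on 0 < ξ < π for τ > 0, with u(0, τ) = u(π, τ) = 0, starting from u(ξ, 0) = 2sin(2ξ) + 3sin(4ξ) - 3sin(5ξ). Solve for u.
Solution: Using separation of variables u = X(ξ)T(τ):
Eigenfunctions: sin(nξ), n = 1, 2, 3, ...
General solution: u(ξ, τ) = Σ c_n sin(nξ) exp(-n² τ)
Matching u(ξ,0) = 2sin(2ξ) + 3sin(4ξ) - 3sin(5ξ) term by term: c_2=2, c_4=3, c_5=-3.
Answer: u(ξ, τ) = 2exp(-4τ)sin(2ξ) + 3exp(-16τ)sin(4ξ) - 3exp(-25τ)sin(5ξ)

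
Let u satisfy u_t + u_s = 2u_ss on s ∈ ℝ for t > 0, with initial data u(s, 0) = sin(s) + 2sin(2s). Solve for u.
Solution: Moving frame: η = s - t, σ = t, u = w(η,σ), so u_t = w_σ - w_η and u_ss = w_ηη.
Hence u_t + u_s = w_σ and the PDE becomes the heat equation w_σ = 2w_ηη on η ∈ ℝ.
Initial data: w(η,0) = u(η,0) = sin(η) + 2sin(2η). Each mode sin(nη) decays as exp(-2n²σ) on ℝ, so w(η,σ) = Σ c_n exp(-2n²σ) sin(nη) with c_1=1, c_2=2: w(η,σ) = exp(-2σ)sin(η) + 2exp(-8σ)sin(2η).
Substituting back: u(s,t) = w(s - t, t).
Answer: u(s, t) = exp(-2t)sin(s - t) + 2exp(-8t)sin(2s - 2t)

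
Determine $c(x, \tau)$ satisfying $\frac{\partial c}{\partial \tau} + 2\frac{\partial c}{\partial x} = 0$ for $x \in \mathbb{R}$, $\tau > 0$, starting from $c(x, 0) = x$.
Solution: By characteristics ($dx/d\tau = 2$), $c(x,\tau) = f(x - 2\tau)$ with $f = c( \cdot , 0)$.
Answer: $c(x, \tau) = -2 \tau + x$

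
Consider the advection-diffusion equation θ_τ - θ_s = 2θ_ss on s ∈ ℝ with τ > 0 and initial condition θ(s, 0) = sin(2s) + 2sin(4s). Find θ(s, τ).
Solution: Moving frame: η = s + τ, σ = τ, θ = u(η,σ), so θ_τ = u_σ + u_η and θ_ss = u_ηη.
Hence θ_τ - θ_s = u_σ and the PDE becomes the heat equation u_σ = 2u_ηη on η ∈ ℝ.
Initial data: u(η,0) = θ(η,0) = sin(2η) + 2sin(4η). Each mode sin(nη) decays as exp(-2n²σ) on ℝ, so u(η,σ) = Σ c_n exp(-2n²σ) sin(nη) with c_2=1, c_4=2: u(η,σ) = exp(-8σ)sin(2η) + 2exp(-32σ)sin(4η).
Substituting back: θ(s,τ) = u(s + τ, τ).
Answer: θ(s, τ) = exp(-8τ)sin(2s + 2τ) + 2exp(-32τ)sin(4s + 4τ)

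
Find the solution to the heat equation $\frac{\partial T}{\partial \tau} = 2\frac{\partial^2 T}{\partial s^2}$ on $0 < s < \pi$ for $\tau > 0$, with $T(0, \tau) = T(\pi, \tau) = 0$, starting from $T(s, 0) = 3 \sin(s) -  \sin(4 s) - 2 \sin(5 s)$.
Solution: Using separation of variables $T = X(s)G(\tau)$:
Eigenfunctions: $\sin(ns)$, $n = 1, 2, 3, \ldots$
General solution: $T(s, \tau) = \sum c_n \sin(ns) e^{-2n^2 \tau}$
Matching $T(s,0) = 3 \sin(s) - \sin(4 s) - 2 \sin(5 s)$ term by term: $c_1=3, c_4=-1, c_5=-2$.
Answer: $T(s, \tau) = 3 e^{-2 \tau} \sin(s) -  e^{-32 \tau} \sin(4 s) - 2 e^{-50 \tau} \sin(5 s)$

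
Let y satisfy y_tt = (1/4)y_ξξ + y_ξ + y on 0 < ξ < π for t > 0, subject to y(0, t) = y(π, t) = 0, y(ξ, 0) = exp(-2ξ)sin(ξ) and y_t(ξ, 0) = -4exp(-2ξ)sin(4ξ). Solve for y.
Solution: Substitute y = exp(-2ξ)u, i.e. u = exp(2ξ)y.
By the product rule, y_ξ = exp(-2ξ)(u_ξ - 2u), y_ξξ = exp(-2ξ)(u_ξξ - 4u_ξ + 4u), y_tt = exp(-2ξ)u_tt.
Substituting into the PDE and dividing by exp(-2ξ): u_tt = (1/4)(u_ξξ - 4u_ξ + 4u) + (u_ξ - 2u) + u.
The lower-order terms cancel, leaving the standard wave equation u_tt = (1/4)u_ξξ.
Initial data for u: u(ξ,0) = exp(2ξ)y(ξ,0) = sin(ξ); u_t(ξ,0) = exp(2ξ)y_t(ξ,0) = -4sin(4ξ). The boundary conditions carry over: u(0,t) = u(π,t) = 0.
Solve for u:
  Using separation of variables u = X(ξ)T(t):
  Eigenfunctions: sin(nξ), n = 1, 2, 3, ...
  General solution: u(ξ, t) = Σ [A_n cos(n t/2) + B_n sin(n t/2)] sin(nξ)
  From u(ξ,0) = sin(ξ): A_1=1. From u_t(ξ,0) = -4sin(4ξ), using u_t(ξ,0) = Σ ω_n B_n sin(nξ) with ω_n = n/2: B_4 = (-4)/2 = -2.
Hence u(ξ,t) = -2sin(2t)sin(4ξ) + sin(ξ)cos(t/2).
Transform back: y(ξ,t) = exp(-2ξ)u(ξ,t).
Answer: y(ξ, t) = -2exp(-2ξ)sin(2t)sin(4ξ) + exp(-2ξ)sin(ξ)cos(t/2)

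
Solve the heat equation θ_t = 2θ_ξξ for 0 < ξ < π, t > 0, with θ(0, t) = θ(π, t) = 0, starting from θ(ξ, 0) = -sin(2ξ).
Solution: Separating variables: θ = Σ c_n exp(-2n²t) sin(nξ). From θ(ξ,0) = -sin(2ξ): c_2=-1.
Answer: θ(ξ, t) = -exp(-8t)sin(2ξ)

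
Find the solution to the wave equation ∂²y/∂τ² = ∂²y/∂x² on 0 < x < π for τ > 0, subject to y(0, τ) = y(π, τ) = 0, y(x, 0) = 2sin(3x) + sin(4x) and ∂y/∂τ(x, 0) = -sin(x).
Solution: Separating variables: y = Σ [A_n cos(ω_n τ) + B_n sin(ω_n τ)] sin(nx), ω_n = n. From ICs (B_n = velocity coefficient / ω_n): A_3=2, A_4=1, B_1=-1.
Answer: y(x, τ) = -sin(x)sin(τ) + 2sin(3x)cos(3τ) + sin(4x)cos(4τ)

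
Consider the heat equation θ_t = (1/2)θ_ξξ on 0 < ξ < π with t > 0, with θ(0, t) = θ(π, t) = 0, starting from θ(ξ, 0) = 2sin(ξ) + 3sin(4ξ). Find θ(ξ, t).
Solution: Separating variables: θ = Σ c_n exp(-n²t/2) sin(nξ). From θ(ξ,0) = 2sin(ξ) + 3sin(4ξ): c_1=2, c_4=3.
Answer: θ(ξ, t) = 3exp(-8t)sin(4ξ) + 2exp(-t/2)sin(ξ)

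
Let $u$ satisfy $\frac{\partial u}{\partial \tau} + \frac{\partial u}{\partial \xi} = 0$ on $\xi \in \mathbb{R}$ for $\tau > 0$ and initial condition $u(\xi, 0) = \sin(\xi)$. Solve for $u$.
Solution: By method of characteristics (waves move right with speed 1):
Along characteristics $\xi - \tau =$ const, $u$ is constant, so $u(\xi,\tau) = f(\xi - \tau)$ with $f = u( \cdot , 0)$.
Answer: $u(\xi, \tau) = - \sin(\tau - \xi)$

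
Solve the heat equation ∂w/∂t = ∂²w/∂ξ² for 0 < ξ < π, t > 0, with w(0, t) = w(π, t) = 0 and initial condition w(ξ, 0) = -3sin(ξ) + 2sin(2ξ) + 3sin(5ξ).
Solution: Using separation of variables w = X(ξ)T(t):
Eigenfunctions: sin(nξ), n = 1, 2, 3, ...
General solution: w(ξ, t) = Σ c_n sin(nξ) exp(-n² t)
Matching w(ξ,0) = -3sin(ξ) + 2sin(2ξ) + 3sin(5ξ) term by term: c_1=-3, c_2=2, c_5=3.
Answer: w(ξ, t) = -3exp(-t)sin(ξ) + 2exp(-4t)sin(2ξ) + 3exp(-25t)sin(5ξ)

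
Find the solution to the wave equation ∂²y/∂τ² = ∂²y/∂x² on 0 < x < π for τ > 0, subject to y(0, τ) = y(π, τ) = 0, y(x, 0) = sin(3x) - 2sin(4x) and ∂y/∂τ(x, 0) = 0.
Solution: Using separation of variables y = X(x)T(τ):
Eigenfunctions: sin(nx), n = 1, 2, 3, ...
General solution: y(x, τ) = Σ [A_n cos(n τ) + B_n sin(n τ)] sin(nx)
From y(x,0) = sin(3x) - 2sin(4x): A_3=1, A_4=-2. From y_τ(x,0) = 0: all B_n = 0.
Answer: y(x, τ) = sin(3x)cos(3τ) - 2sin(4x)cos(4τ)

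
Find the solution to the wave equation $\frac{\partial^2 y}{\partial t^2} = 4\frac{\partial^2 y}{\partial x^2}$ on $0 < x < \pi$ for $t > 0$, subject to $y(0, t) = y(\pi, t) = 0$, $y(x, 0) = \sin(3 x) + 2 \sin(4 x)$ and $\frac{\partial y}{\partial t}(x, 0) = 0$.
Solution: Separating variables: $y = \sum [A_n \cos(\omega_n t) + B_n \sin(\omega_n t)] \sin(nx)$, $\omega_n = 2n$. From ICs: $A_3=1, A_4=2$.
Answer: $y(x, t) = \sin(3 x) \cos(6 t) + 2 \sin(4 x) \cos(8 t)$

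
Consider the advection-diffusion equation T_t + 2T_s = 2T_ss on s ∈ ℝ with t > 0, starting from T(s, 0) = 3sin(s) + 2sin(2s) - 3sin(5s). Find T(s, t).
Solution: Change to a moving frame: let η = s - 2t, σ = t and write T(s,t) = u(η,σ).
By the chain rule T_t = u_σ - 2u_η, T_s = u_η, T_ss = u_ηη.
Then T_t + 2T_s = u_σ: the advection term cancels and the PDE becomes the heat equation u_σ = 2u_ηη on η ∈ ℝ.
Initial data: u(η,0) = T(η,0) = 3sin(η) + 2sin(2η) - 3sin(5η).
On η ∈ ℝ each mode satisfies (sin(nη))″ = -n² sin(nη), so exp(-2n²σ) sin(nη) solves the heat equation; by superposition u(η,σ) = Σ c_n exp(-2n²σ) sin(nη).
Reading off the coefficients: c_1=3, c_2=2, c_5=-3, so u(η,σ) = 3exp(-2σ)sin(η) + 2exp(-8σ)sin(2η) - 3exp(-50σ)sin(5η).
Substituting back η = s - 2t, σ = t: T(s,t) = u(s - 2t, t).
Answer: T(s, t) = 3exp(-2t)sin(s - 2t) + 2exp(-8t)sin(2s - 4t) - 3exp(-50t)sin(5s - 10t)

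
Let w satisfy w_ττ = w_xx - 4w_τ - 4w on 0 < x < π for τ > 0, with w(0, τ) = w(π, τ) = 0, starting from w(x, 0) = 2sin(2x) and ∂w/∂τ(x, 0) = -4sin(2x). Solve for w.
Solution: Substitute w = exp(-2τ)u, i.e. u = exp(2τ)w.
By the product rule, w_τ = exp(-2τ)(u_τ - 2u), w_ττ = exp(-2τ)(u_ττ - 4u_τ + 4u), w_xx = exp(-2τ)u_xx.
Substituting into the PDE and dividing by exp(-2τ): u_ττ - 4u_τ + 4u = u_xx - 4(u_τ - 2u) - 4u.
The lower-order terms cancel, leaving the standard wave equation u_ττ = u_xx.
Initial data for u: u(x,0) = w(x,0) = 2sin(2x); u_τ(x,0) = w_τ(x,0) + 2w(x,0) = 0. The boundary conditions carry over: u(0,τ) = u(π,τ) = 0.
Solve for u:
  Using separation of variables u = X(x)T(τ):
  Eigenfunctions: sin(nx), n = 1, 2, 3, ...
  General solution: u(x, τ) = Σ [A_n cos(n τ) + B_n sin(n τ)] sin(nx)
  From u(x,0) = 2sin(2x): A_2=2. From u_τ(x,0) = 0: all B_n = 0.
Hence u(x,τ) = 2sin(2x)cos(2τ).
Transform back: w(x,τ) = exp(-2τ)u(x,τ).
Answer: w(x, τ) = 2exp(-2τ)sin(2x)cos(2τ)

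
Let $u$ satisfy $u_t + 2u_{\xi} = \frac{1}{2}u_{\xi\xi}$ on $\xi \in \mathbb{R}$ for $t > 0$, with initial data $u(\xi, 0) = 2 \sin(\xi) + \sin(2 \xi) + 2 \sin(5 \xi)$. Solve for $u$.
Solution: Moving frame: $\eta = \xi - 2t$, $\sigma = t$, $u = w(\eta,\sigma)$, so $u_t = w_{\sigma} - 2w_{\eta}$ and $u_{\xi\xi} = w_{\eta\eta}$.
Hence $u_t + 2u_{\xi} = w_{\sigma}$ and the PDE becomes the heat equation $w_{\sigma} = \frac{1}{2}w_{\eta\eta}$ on $\eta \in \mathbb{R}$.
Initial data: $w(\eta,0) = u(\eta,0) = 2 \sin(\eta) + \sin(2 \eta) + 2 \sin(5 \eta)$. Each mode $\sin(n\eta)$ decays as $e^{-n^2\sigma/2}$ on $\mathbb{R}$, so $w(\eta,\sigma) = \sum c_n e^{-n^2\sigma/2} \sin(n\eta)$ with $c_1=2, c_2=1, c_5=2$: $w(\eta,\sigma) = e^{-2 \sigma} \sin(2 \eta) + 2 e^{-\sigma/2} \sin(\eta) + 2 e^{-25 \sigma/2} \sin(5 \eta)$.
Substituting back: $u(\xi,t) = w(\xi - 2t, t)$.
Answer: $u(\xi, t) = e^{-2 t} \sin(2 \xi - 4 t) + 2 e^{-t/2} \sin(\xi - 2 t) + 2 e^{-25 t/2} \sin(5 \xi - 10 t)$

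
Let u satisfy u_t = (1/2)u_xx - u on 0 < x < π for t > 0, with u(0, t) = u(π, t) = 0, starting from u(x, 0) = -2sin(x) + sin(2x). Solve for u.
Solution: Substitute u = exp(-t)w.
Then u_t = exp(-t)(w_t - w), u_xx = exp(-t)w_xx; substituting and dividing by exp(-t), the lower-order terms cancel: w_t = (1/2)w_xx (standard heat equation).
Data for w: w(x,0) = u(x,0) = -2sin(x) + sin(2x). The boundary conditions carry over: w(0,t) = w(π,t) = 0.
Separating variables: w = Σ c_n exp(-n²t/2) sin(nx). From w(x,0) = -2sin(x) + sin(2x): c_1=-2, c_2=1.
So w(x,t) = exp(-2t)sin(2x) - 2exp(-t/2)sin(x), and u(x,t) = exp(-t)w(x,t).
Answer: u(x, t) = exp(-3t)sin(2x) - 2exp(-3t/2)sin(x)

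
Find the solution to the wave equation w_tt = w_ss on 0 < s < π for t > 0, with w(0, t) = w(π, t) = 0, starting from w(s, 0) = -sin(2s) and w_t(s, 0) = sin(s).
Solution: Separating variables: w = Σ [A_n cos(ω_n t) + B_n sin(ω_n t)] sin(ns), ω_n = n. From ICs (B_n = velocity coefficient / ω_n): A_2=-1, B_1=1.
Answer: w(s, t) = sin(s)sin(t) - sin(2s)cos(2t)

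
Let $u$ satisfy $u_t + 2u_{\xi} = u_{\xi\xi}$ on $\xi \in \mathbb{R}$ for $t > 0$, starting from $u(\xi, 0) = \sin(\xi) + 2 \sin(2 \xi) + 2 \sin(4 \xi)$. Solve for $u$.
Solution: Change to a moving frame: let $\eta = \xi - 2t$, $\sigma = t$ and write $u(\xi,t) = w(\eta,\sigma)$.
By the chain rule $u_t = w_{\sigma} - 2w_{\eta}$, $u_{\xi} = w_{\eta}$, $u_{\xi\xi} = w_{\eta\eta}$.
Then $u_t + 2u_{\xi} = w_{\sigma}$: the advection term cancels and the PDE becomes the heat equation $w_{\sigma} = w_{\eta\eta}$ on $\eta \in \mathbb{R}$.
Initial data: $w(\eta,0) = u(\eta,0) = \sin(\eta) + 2 \sin(2 \eta) + 2 \sin(4 \eta)$.
On $\eta \in \mathbb{R}$ each mode satisfies $(\sin(n\eta))'' = -n^2 \sin(n\eta)$, so $e^{-n^2\sigma} \sin(n\eta)$ solves the heat equation; by superposition $w(\eta,\sigma) = \sum c_n e^{-n^2\sigma} \sin(n\eta)$.
Reading off the coefficients: $c_1=1, c_2=2, c_4=2$, so $w(\eta,\sigma) = e^{-\sigma} \sin(\eta) + 2 e^{-4 \sigma} \sin(2 \eta) + 2 e^{-16 \sigma} \sin(4 \eta)$.
Substituting back $\eta = \xi - 2t$, $\sigma = t$: $u(\xi,t) = w(\xi - 2t, t)$.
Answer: $u(\xi, t) = e^{-t} \sin(\xi - 2 t) + 2 e^{-4 t} \sin(2 \xi - 4 t) + 2 e^{-16 t} \sin(4 \xi - 8 t)$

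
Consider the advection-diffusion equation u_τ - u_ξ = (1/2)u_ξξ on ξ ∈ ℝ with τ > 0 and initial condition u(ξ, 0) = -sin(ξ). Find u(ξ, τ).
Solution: Moving frame: η = ξ + τ, σ = τ, u = w(η,σ), so u_τ = w_σ + w_η and u_ξξ = w_ηη.
Hence u_τ - u_ξ = w_σ and the PDE becomes the heat equation w_σ = (1/2)w_ηη on η ∈ ℝ.
Initial data: w(η,0) = u(η,0) = -sin(η). Each mode sin(nη) decays as exp(-n²σ/2) on ℝ, so w(η,σ) = Σ c_n exp(-n²σ/2) sin(nη) with c_1=-1: w(η,σ) = -exp(-σ/2)sin(η).
Substituting back: u(ξ,τ) = w(ξ + τ, τ).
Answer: u(ξ, τ) = -exp(-τ/2)sin(ξ + τ)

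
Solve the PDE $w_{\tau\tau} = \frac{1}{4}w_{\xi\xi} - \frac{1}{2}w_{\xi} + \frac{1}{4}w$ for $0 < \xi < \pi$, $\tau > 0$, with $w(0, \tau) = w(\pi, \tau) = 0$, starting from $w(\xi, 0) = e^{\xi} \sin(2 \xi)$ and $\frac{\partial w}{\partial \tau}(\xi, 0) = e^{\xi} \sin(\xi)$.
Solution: Substitute $w = e^{\xi}u$.
Then $w_{\xi} = e^{\xi}(u_{\xi} + u)$, $w_{\xi\xi} = e^{\xi}(u_{\xi\xi} + 2u_{\xi} + u)$, $w_{\tau\tau} = e^{\xi}u_{\tau\tau}$; substituting and dividing by $e^{\xi}$, the lower-order terms cancel: $u_{\tau\tau} = \frac{1}{4}u_{\xi\xi}$ (standard wave equation).
Data for $u$: $u(\xi,0) = e^{-\xi}w(\xi,0) = \sin(2 \xi)$; $u_{\tau}(\xi,0) = e^{-\xi}w_{\tau}(\xi,0) = \sin(\xi)$. The boundary conditions carry over: $u(0,\tau) = u(\pi,\tau) = 0$.
Separating variables: $u = \sum [A_n \cos(\omega_n \tau) + B_n \sin(\omega_n \tau)] \sin(n\xi)$, $\omega_n = n/2$. From ICs ($B_n$ = velocity coefficient / $\omega_n$): $A_2=1, B_1=2$.
So $u(\xi,\tau) = 2 \sin(\xi) \sin(\tau/2) + \sin(2 \xi) \cos(\tau)$, and $w(\xi,\tau) = e^{\xi}u(\xi,\tau)$.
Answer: $w(\xi, \tau) = 2 e^{\xi} \sin(\tau/2) \sin(\xi) + e^{\xi} \sin(2 \xi) \cos(\tau)$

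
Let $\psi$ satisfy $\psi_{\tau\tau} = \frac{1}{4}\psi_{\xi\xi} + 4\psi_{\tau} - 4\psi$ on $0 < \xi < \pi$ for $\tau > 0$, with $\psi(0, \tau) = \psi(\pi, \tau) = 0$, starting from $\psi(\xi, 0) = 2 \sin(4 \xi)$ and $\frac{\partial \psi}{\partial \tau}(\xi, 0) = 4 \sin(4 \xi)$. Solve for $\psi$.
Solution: Substitute $\psi = e^{2\tau}u$.
Then $\psi_{\tau} = e^{2\tau}(u_{\tau} + 2u)$, $\psi_{\tau\tau} = e^{2\tau}(u_{\tau\tau} + 4u_{\tau} + 4u)$, $\psi_{\xi\xi} = e^{2\tau}u_{\xi\xi}$; substituting and dividing by $e^{2\tau}$, the lower-order terms cancel: $u_{\tau\tau} = \frac{1}{4}u_{\xi\xi}$ (standard wave equation).
Data for $u$: $u(\xi,0) = \psi(\xi,0) = 2 \sin(4 \xi)$; $u_{\tau}(\xi,0) = \psi_{\tau}(\xi,0) - 2\psi(\xi,0) = 0$. The boundary conditions carry over: $u(0,\tau) = u(\pi,\tau) = 0$.
Separating variables: $u = \sum [A_n \cos(\omega_n \tau) + B_n \sin(\omega_n \tau)] \sin(n\xi)$, $\omega_n = n/2$. From ICs: $A_4=2$.
So $u(\xi,\tau) = 2 \sin(4 \xi) \cos(2 \tau)$, and $\psi(\xi,\tau) = e^{2\tau}u(\xi,\tau)$.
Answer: $\psi(\xi, \tau) = 2 e^{2 \tau} \sin(4 \xi) \cos(2 \tau)$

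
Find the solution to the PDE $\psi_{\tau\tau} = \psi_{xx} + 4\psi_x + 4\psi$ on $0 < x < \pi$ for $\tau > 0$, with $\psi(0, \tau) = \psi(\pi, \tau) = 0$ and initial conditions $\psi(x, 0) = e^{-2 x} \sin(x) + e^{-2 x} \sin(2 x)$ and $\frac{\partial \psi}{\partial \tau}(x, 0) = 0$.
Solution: Substitute $\psi = e^{-2x}u$, i.e. $u = e^{2x}\psi$.
By the product rule, $\psi_x = e^{-2x}(u_x - 2u)$, $\psi_{xx} = e^{-2x}(u_{xx} - 4u_x + 4u)$, $\psi_{\tau\tau} = e^{-2x}u_{\tau\tau}$.
Substituting into the PDE and dividing by $e^{-2x}$: $u_{\tau\tau} = (u_{xx} - 4u_x + 4u) + 4(u_x - 2u) + 4u$.
The lower-order terms cancel, leaving the standard wave equation $u_{\tau\tau} = u_{xx}$.
Initial data for $u$: $u(x,0) = e^{2x}\psi(x,0) = \sin(x) + \sin(2 x)$; $u_{\tau}(x,0) = e^{2x}\psi_{\tau}(x,0) = 0$. The boundary conditions carry over: $u(0,\tau) = u(\pi,\tau) = 0$.
Solve for $u$:
  Using separation of variables $u = X(x)T(\tau)$:
  Eigenfunctions: $\sin(nx)$, $n = 1, 2, 3, \ldots$
  General solution: $u(x, \tau) = \sum [A_n \cos(n \tau) + B_n \sin(n \tau)] \sin(nx)$
  From $u(x,0) = \sin(x) + \sin(2 x)$: $A_1=1, A_2=1$. From $u_{\tau}(x,0) = 0$: all $B_n = 0$.
Hence $u(x,\tau) = \sin(x) \cos(\tau) + \sin(2 x) \cos(2 \tau)$.
Transform back: $\psi(x,\tau) = e^{-2x}u(x,\tau)$.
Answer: $\psi(x, \tau) = e^{-2 x} \sin(x) \cos(\tau) + e^{-2 x} \sin(2 x) \cos(2 \tau)$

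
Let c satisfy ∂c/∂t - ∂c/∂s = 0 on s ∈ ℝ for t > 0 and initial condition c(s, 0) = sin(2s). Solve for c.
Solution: By method of characteristics (waves move left with speed 1):
Along characteristics s + t = const, c is constant, so c(s,t) = f(s + t) with f = c(·, 0).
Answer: c(s, t) = sin(2s + 2t)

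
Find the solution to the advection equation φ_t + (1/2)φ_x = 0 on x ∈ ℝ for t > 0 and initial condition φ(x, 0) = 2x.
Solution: By method of characteristics (waves move right with speed 1/2):
Along characteristics x - (1/2)t = const, φ is constant, so φ(x,t) = f(x - (1/2)t) with f = φ(·, 0).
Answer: φ(x, t) = -t + 2x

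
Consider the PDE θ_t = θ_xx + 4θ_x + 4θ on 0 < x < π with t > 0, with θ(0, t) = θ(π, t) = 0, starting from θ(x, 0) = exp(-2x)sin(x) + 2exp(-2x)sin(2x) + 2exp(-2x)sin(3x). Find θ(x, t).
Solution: Substitute θ = exp(-2x)u, i.e. u = exp(2x)θ.
By the product rule, θ_x = exp(-2x)(u_x - 2u), θ_xx = exp(-2x)(u_xx - 4u_x + 4u), θ_t = exp(-2x)u_t.
Substituting into the PDE and dividing by exp(-2x): u_t = (u_xx - 4u_x + 4u) + 4(u_x - 2u) + 4u.
The lower-order terms cancel, leaving the standard heat equation u_t = u_xx.
Initial data for u: u(x,0) = exp(2x)θ(x,0) = sin(x) + 2sin(2x) + 2sin(3x). The boundary conditions carry over: u(0,t) = u(π,t) = 0.
Solve for u:
  Using separation of variables u = X(x)G(t):
  Eigenfunctions: sin(nx), n = 1, 2, 3, ...
  General solution: u(x, t) = Σ c_n sin(nx) exp(-n² t)
  Matching u(x,0) = sin(x) + 2sin(2x) + 2sin(3x) term by term: c_1=1, c_2=2, c_3=2.
Hence u(x,t) = exp(-t)sin(x) + 2exp(-4t)sin(2x) + 2exp(-9t)sin(3x).
Transform back: θ(x,t) = exp(-2x)u(x,t).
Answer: θ(x, t) = exp(-t)exp(-2x)sin(x) + 2exp(-4t)exp(-2x)sin(2x) + 2exp(-9t)exp(-2x)sin(3x)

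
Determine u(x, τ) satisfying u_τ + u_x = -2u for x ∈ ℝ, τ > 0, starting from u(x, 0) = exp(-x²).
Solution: Substitute u = exp(-2τ)w.
Then u_τ = exp(-2τ)(w_τ - 2w), u_x = exp(-2τ)w_x; substituting and dividing by exp(-2τ), the lower-order terms cancel: w_τ + w_x = 0 (standard advection equation).
Data for w: w(x,0) = u(x,0) = exp(-x²).
By characteristics (dx/dτ = 1), w(x,τ) = f(x - τ) with f = w(·, 0).
So w(x,τ) = exp(-(x - τ)²), and u(x,τ) = exp(-2τ)w(x,τ).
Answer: u(x, τ) = exp(-2τ)exp(-(x - τ)²)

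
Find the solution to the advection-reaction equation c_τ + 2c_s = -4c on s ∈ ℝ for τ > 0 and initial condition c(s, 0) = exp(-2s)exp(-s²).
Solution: Substitute c = exp(-2s)u.
Then c_s = exp(-2s)(u_s - 2u), c_τ = exp(-2s)u_τ; substituting and dividing by exp(-2s), the lower-order terms cancel: u_τ + 2u_s = 0 (standard advection equation).
Data for u: u(s,0) = exp(2s)c(s,0) = exp(-s²).
By characteristics (ds/dτ = 2), u(s,τ) = f(s - 2τ) with f = u(·, 0).
So u(s,τ) = exp(-(s - 2τ)²), and c(s,τ) = exp(-2s)u(s,τ).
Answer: c(s, τ) = exp(-2s)exp(-(s - 2τ)²)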